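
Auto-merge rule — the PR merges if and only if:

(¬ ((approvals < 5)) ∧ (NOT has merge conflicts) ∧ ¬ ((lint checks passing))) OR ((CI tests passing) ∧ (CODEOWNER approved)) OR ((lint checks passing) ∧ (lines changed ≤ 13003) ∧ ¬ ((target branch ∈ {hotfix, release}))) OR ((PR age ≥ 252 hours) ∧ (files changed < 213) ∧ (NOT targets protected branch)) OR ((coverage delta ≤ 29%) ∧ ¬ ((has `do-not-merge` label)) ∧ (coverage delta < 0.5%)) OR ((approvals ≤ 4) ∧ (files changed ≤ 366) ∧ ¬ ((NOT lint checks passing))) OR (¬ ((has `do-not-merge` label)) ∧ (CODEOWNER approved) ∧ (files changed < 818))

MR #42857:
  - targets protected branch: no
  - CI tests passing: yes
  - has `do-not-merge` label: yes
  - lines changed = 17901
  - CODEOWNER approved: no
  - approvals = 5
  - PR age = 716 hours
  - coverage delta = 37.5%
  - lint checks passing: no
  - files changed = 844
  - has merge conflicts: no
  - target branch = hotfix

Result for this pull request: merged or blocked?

Merged

Atomic conditions:
  approvals < 5: 5 < 5 is false
  NOT has merge conflicts: no → true
  lint checks passing: no → false
  CI tests passing: yes → true
  CODEOWNER approved: no → false
  lines changed ≤ 13003: 17901 ≤ 13003 is false
  target branch ∈ {hotfix, release}: hotfix is in the set → true
  PR age ≥ 252 hours: 716 ≥ 252 is true
  files changed < 213: 844 < 213 is false
  NOT targets protected branch: no → true
  coverage delta ≤ 29%: 37.5 ≤ 29 is false
  has `do-not-merge` label: yes → true
  coverage delta < 0.5%: 37.5 < 0.5 is false
  approvals ≤ 4: 5 ≤ 4 is false
  files changed ≤ 366: 844 ≤ 366 is false
  NOT lint checks passing: no → true
  files changed < 818: 844 < 818 is false
Combine:
[1.1] NOT false = true
[1.3] NOT false = true
[1] true AND true AND true = true
[2] true AND false = false
[3.3] NOT true = false
[3] false AND false AND false = false
[4] true AND false AND true = false
[5.2] NOT true = false
[5] false AND false AND false = false
[6.3] NOT true = false
[6] false AND false AND false = false
[7.1] NOT true = false
[7] false AND false AND false = false
[root] true OR false OR false OR false OR false OR false OR false = true
Overall: true → merged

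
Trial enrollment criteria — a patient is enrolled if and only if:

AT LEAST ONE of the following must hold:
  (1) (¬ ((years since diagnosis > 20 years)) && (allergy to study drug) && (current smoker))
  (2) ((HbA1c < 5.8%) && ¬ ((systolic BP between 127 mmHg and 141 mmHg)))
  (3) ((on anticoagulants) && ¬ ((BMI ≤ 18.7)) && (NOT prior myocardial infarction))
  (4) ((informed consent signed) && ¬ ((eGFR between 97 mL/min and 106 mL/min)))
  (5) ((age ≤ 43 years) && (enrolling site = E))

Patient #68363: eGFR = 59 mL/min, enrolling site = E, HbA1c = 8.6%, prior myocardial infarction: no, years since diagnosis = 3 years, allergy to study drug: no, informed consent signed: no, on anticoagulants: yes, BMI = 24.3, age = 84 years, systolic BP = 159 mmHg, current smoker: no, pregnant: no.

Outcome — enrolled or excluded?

Atomic conditions:
  years since diagnosis > 20 years: 3 > 20 is false
  allergy to study drug: no → false
  current smoker: no → false
  HbA1c < 5.8%: 8.6 < 5.8 is false
  systolic BP between 127 mmHg and 141 mmHg: 159 in [127, 141] is false
  on anticoagulants: yes → true
  BMI ≤ 18.7: 24.3 ≤ 18.7 is false
  NOT prior myocardial infarction: no → true
  informed consent signed: no → false
  eGFR between 97 mL/min and 106 mL/min: 59 in [97, 106] is false
  age ≤ 43 years: 84 ≤ 43 is false
  enrolling site = E: E == E is true
Combine:
[1.1] NOT false = true
[1] true AND false AND false = false
[2.2] NOT false = true
[2] false AND true = false
[3.2] NOT false = true
[3] true AND true AND true = true
[4.2] NOT false = true
[4] false AND true = false
[5] false AND true = false
[root] false OR false OR true OR false OR false = true
Overall: true → enrolled

Enrolled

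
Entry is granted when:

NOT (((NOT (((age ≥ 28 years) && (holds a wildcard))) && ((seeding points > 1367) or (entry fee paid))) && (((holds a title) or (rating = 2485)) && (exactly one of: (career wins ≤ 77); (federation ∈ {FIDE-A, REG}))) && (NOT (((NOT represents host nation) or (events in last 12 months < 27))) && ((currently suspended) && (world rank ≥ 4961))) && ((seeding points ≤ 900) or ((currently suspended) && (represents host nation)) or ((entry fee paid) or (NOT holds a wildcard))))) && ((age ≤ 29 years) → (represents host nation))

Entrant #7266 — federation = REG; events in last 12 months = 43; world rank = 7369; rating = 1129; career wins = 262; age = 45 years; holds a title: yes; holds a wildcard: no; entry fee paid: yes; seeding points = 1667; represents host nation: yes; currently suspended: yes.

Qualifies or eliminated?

Eliminated

Atomic conditions:
  age ≥ 28 years: 45 ≥ 28 is true
  holds a wildcard: no → false
  seeding points > 1367: 1667 > 1367 is true
  entry fee paid: yes → true
  holds a title: yes → true
  rating = 2485: 1129 == 2485 is false
  career wins ≤ 77: 262 ≤ 77 is false
  federation ∈ {FIDE-A, REG}: REG is in the set → true
  NOT represents host nation: yes → false
  events in last 12 months < 27: 43 < 27 is false
  currently suspended: yes → true
  world rank ≥ 4961: 7369 ≥ 4961 is true
  seeding points ≤ 900: 1667 ≤ 900 is false
  represents host nation: yes → true
  NOT holds a wildcard: no → true
  age ≤ 29 years: 45 ≤ 29 is false
Combine:
[1.1.1.1.1] true AND false = false
[1.1.1.1] NOT false = true
[1.1.1.2] true OR true = true
[1.1.1] true AND true = true
[1.1.2.1] true OR false = true
[1.1.2.2] exactly-one(false, true) = true
[1.1.2] true AND true = true
[1.1.3.1.1] false OR false = false
[1.1.3.1] NOT false = true
[1.1.3.2] true AND true = true
[1.1.3] true AND true = true
[1.1.4.2] true AND true = true
[1.1.4.3] true OR true = true
[1.1.4] false OR true OR true = true
[1.1] true AND true AND true AND true = true
[1] NOT true = false
[2] false → true (antecedent false ⇒ implication holds) = true
[root] false AND true = false
Overall: false → eliminated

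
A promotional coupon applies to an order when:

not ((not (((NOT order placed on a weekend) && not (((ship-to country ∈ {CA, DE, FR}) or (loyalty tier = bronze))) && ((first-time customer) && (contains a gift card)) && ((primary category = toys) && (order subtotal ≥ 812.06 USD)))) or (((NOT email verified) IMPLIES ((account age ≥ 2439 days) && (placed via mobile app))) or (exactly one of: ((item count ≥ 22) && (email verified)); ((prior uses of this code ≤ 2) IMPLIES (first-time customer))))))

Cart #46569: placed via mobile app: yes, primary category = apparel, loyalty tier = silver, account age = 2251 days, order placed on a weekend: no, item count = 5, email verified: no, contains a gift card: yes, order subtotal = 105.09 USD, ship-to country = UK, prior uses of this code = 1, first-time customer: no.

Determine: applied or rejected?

Rejected

Atomic conditions:
  NOT order placed on a weekend: no → true
  ship-to country ∈ {CA, DE, FR}: UK is not in the set → false
  loyalty tier = bronze: silver == bronze is false
  first-time customer: no → false
  contains a gift card: yes → true
  primary category = toys: apparel == toys is false
  order subtotal ≥ 812.06 USD: 105.09 ≥ 812.06 is false
  NOT email verified: no → true
  account age ≥ 2439 days: 2251 ≥ 2439 is false
  placed via mobile app: yes → true
  item count ≥ 22: 5 ≥ 22 is false
  email verified: no → false
  prior uses of this code ≤ 2: 1 ≤ 2 is true
Combine:
[1.1.1.2.1] false OR false = false
[1.1.1.2] NOT false = true
[1.1.1.3] false AND true = false
[1.1.1.4] false AND false = false
[1.1.1] true AND true AND false AND false = false
[1.1] NOT false = true
[1.2.1.2] false AND true = false
[1.2.1] true → false = false
[1.2.2.1] false AND false = false
[1.2.2.2] true → false = false
[1.2.2] exactly-one(false, false) = false
[1.2] false OR false = false
[1] true OR false = true
[root] NOT true = false
Overall: false → rejected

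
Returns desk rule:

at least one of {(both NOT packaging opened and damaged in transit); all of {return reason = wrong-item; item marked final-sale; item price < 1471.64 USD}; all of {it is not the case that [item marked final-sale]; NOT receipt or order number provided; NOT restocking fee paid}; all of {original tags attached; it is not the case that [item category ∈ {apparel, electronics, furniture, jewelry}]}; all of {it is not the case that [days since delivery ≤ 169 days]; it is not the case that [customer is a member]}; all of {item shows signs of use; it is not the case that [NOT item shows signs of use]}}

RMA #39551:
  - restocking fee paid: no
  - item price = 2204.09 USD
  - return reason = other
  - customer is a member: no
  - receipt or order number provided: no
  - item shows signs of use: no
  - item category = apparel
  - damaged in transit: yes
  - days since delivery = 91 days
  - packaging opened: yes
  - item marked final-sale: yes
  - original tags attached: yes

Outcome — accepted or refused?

Atomic conditions:
  NOT packaging opened: yes → false
  damaged in transit: yes → true
  return reason = wrong-item: other == wrong-item is false
  item marked final-sale: yes → true
  item price < 1471.64 USD: 2204.09 < 1471.64 is false
  NOT receipt or order number provided: no → true
  NOT restocking fee paid: no → true
  original tags attached: yes → true
  item category ∈ {apparel, electronics, furniture, jewelry}: apparel is in the set → true
  days since delivery ≤ 169 days: 91 ≤ 169 is true
  customer is a member: no → false
  item shows signs of use: no → false
  NOT item shows signs of use: no → true
Combine:
[1] false AND true = false
[2] false AND true AND false = false
[3.1] NOT true = false
[3] false AND true AND true = false
[4.2] NOT true = false
[4] true AND false = false
[5.1] NOT true = false
[5.2] NOT false = true
[5] false AND true = false
[6.2] NOT true = false
[6] false AND false = false
[root] false OR false OR false OR false OR false OR false = false
Overall: false → refused

Refused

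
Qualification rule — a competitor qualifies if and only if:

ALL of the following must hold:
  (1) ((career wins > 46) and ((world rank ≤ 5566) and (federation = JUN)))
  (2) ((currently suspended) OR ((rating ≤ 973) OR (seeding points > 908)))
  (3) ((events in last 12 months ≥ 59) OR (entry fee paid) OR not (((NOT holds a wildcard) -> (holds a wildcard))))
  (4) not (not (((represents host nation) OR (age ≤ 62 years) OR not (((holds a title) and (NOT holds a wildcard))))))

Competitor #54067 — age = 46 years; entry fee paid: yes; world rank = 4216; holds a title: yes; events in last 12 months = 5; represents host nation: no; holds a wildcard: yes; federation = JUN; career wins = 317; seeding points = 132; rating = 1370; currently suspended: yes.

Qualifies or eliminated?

Atomic conditions:
  career wins > 46: 317 > 46 is true
  world rank ≤ 5566: 4216 ≤ 5566 is true
  federation = JUN: JUN == JUN is true
  currently suspended: yes → true
  rating ≤ 973: 1370 ≤ 973 is false
  seeding points > 908: 132 > 908 is false
  events in last 12 months ≥ 59: 5 ≥ 59 is false
  entry fee paid: yes → true
  NOT holds a wildcard: yes → false
  holds a wildcard: yes → true
  represents host nation: no → false
  age ≤ 62 years: 46 ≤ 62 is true
  holds a title: yes → true
Combine:
[1.2] true AND true = true
[1] true AND true = true
[2.2] false OR false = false
[2] true OR false = true
[3.3.1] false → true (antecedent false ⇒ implication holds) = true
[3.3] NOT true = false
[3] false OR true OR false = true
[4.1.1.3.1] true AND false = false
[4.1.1.3] NOT false = true
[4.1.1] false OR true OR true = true
[4.1] NOT true = false
[4] NOT false = true
[root] true AND true AND true AND true = true
Overall: true → qualifies

Qualifies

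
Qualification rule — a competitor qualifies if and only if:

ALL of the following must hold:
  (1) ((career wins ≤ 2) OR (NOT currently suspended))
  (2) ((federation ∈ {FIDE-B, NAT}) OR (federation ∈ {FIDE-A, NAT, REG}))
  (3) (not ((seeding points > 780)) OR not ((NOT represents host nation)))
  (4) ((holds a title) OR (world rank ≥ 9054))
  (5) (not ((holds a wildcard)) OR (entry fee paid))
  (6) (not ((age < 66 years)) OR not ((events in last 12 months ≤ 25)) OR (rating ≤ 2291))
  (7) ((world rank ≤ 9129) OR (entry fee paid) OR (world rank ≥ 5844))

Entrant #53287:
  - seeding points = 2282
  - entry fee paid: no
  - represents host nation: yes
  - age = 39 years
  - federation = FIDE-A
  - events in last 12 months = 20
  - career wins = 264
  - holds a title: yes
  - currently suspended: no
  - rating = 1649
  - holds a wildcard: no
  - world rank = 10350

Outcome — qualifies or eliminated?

Qualifies

Atomic conditions:
  career wins ≤ 2: 264 ≤ 2 is false
  NOT currently suspended: no → true
  federation ∈ {FIDE-B, NAT}: FIDE-A is not in the set → false
  federation ∈ {FIDE-A, NAT, REG}: FIDE-A is in the set → true
  seeding points > 780: 2282 > 780 is true
  NOT represents host nation: yes → false
  holds a title: yes → true
  world rank ≥ 9054: 10350 ≥ 9054 is true
  holds a wildcard: no → false
  entry fee paid: no → false
  age < 66 years: 39 < 66 is true
  events in last 12 months ≤ 25: 20 ≤ 25 is true
  rating ≤ 2291: 1649 ≤ 2291 is true
  world rank ≤ 9129: 10350 ≤ 9129 is false
  world rank ≥ 5844: 10350 ≥ 5844 is true
Combine:
[1] false OR true = true
[2] false OR true = true
[3.1] NOT true = false
[3.2] NOT false = true
[3] false OR true = true
[4] true OR true = true
[5.1] NOT false = true
[5] true OR false = true
[6.1] NOT true = false
[6.2] NOT true = false
[6] false OR false OR true = true
[7] false OR false OR true = true
[root] true AND true AND true AND true AND true AND true AND true = true
Overall: true → qualifies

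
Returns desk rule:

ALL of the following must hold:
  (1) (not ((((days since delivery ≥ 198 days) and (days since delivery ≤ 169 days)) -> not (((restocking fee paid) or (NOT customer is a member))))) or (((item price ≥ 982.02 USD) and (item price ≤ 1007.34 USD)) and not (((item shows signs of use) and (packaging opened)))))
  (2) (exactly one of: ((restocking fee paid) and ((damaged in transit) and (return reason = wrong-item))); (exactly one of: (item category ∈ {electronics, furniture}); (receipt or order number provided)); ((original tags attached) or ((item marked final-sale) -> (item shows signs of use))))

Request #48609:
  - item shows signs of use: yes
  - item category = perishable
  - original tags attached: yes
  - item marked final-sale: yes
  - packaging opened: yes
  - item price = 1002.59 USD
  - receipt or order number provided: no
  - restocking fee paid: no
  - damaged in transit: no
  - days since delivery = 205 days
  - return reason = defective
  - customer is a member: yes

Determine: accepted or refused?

Refused

Atomic conditions:
  days since delivery ≥ 198 days: 205 ≥ 198 is true
  days since delivery ≤ 169 days: 205 ≤ 169 is false
  restocking fee paid: no → false
  NOT customer is a member: yes → false
  item price ≥ 982.02 USD: 1002.59 ≥ 982.02 is true
  item price ≤ 1007.34 USD: 1002.59 ≤ 1007.34 is true
  item shows signs of use: yes → true
  packaging opened: yes → true
  damaged in transit: no → false
  return reason = wrong-item: defective == wrong-item is false
  item category ∈ {electronics, furniture}: perishable is not in the set → false
  receipt or order number provided: no → false
  original tags attached: yes → true
  item marked final-sale: yes → true
Combine:
[1.1.1.1] true AND false = false
[1.1.1.2.1] false OR false = false
[1.1.1.2] NOT false = true
[1.1.1] false → true (antecedent false ⇒ implication holds) = true
[1.1] NOT true = false
[1.2.1] true AND true = true
[1.2.2.1] true AND true = true
[1.2.2] NOT true = false
[1.2] true AND false = false
[1] false OR false = false
[2.1.2] false AND false = false
[2.1] false AND false = false
[2.2] exactly-one(false, false) = false
[2.3.2] true → true = true
[2.3] true OR true = true
[2] exactly-one(false, false, true) = true
[root] false AND true = false
Overall: false → refused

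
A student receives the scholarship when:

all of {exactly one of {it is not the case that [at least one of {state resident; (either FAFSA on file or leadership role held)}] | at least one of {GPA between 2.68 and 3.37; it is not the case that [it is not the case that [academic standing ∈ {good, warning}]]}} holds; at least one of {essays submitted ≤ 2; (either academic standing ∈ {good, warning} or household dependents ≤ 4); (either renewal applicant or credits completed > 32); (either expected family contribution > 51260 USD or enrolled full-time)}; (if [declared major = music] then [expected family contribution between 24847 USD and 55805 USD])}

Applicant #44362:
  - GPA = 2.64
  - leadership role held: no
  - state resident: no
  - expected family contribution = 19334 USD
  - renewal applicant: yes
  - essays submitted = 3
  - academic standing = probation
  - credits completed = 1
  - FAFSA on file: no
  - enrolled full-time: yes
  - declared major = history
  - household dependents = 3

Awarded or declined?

Atomic conditions:
  state resident: no → false
  FAFSA on file: no → false
  leadership role held: no → false
  GPA between 2.68 and 3.37: 2.64 in [2.68, 3.37] is false
  academic standing ∈ {good, warning}: probation is not in the set → false
  essays submitted ≤ 2: 3 ≤ 2 is false
  household dependents ≤ 4: 3 ≤ 4 is true
  renewal applicant: yes → true
  credits completed > 32: 1 > 32 is false
  expected family contribution > 51260 USD: 19334 > 51260 is false
  enrolled full-time: yes → true
  declared major = music: history == music is false
  expected family contribution between 24847 USD and 55805 USD: 19334 in [24847, 55805] is false
Combine:
[1.1.1.2] false OR false = false
[1.1.1] false OR false = false
[1.1] NOT false = true
[1.2.2.1] NOT false = true
[1.2.2] NOT true = false
[1.2] false OR false = false
[1] exactly-one(true, false) = true
[2.2] false OR true = true
[2.3] true OR false = true
[2.4] false OR true = true
[2] false OR true OR true OR true = true
[3] false → false (antecedent false ⇒ implication holds) = true
[root] true AND true AND true = true
Overall: true → awarded

Awarded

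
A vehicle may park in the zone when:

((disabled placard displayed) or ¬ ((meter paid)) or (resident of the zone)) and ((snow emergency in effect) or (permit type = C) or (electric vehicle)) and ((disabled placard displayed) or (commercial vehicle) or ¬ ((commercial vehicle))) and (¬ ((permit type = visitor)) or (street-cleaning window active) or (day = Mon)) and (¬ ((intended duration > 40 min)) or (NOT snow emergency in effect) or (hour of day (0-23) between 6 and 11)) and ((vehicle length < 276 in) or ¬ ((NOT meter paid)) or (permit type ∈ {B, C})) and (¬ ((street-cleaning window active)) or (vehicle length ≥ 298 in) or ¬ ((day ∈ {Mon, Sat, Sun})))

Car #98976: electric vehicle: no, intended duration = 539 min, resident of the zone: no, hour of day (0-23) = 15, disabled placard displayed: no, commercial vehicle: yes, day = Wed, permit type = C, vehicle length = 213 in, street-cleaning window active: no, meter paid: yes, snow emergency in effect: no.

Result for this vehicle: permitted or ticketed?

Ticketed

Atomic conditions:
  disabled placard displayed: no → false
  meter paid: yes → true
  resident of the zone: no → false
  snow emergency in effect: no → false
  permit type = C: C == C is true
  electric vehicle: no → false
  commercial vehicle: yes → true
  permit type = visitor: C == visitor is false
  street-cleaning window active: no → false
  day = Mon: Wed == Mon is false
  intended duration > 40 min: 539 > 40 is true
  NOT snow emergency in effect: no → true
  hour of day (0-23) between 6 and 11: 15 in [6, 11] is false
  vehicle length < 276 in: 213 < 276 is true
  NOT meter paid: yes → false
  permit type ∈ {B, C}: C is in the set → true
  vehicle length ≥ 298 in: 213 ≥ 298 is false
  day ∈ {Mon, Sat, Sun}: Wed is not in the set → false
Combine:
[1.2] NOT true = false
[1] false OR false OR false = false
[2] false OR true OR false = true
[3.3] NOT true = false
[3] false OR true OR false = true
[4.1] NOT false = true
[4] true OR false OR false = true
[5.1] NOT true = false
[5] false OR true OR false = true
[6.2] NOT false = true
[6] true OR true OR true = true
[7.1] NOT false = true
[7.3] NOT false = true
[7] true OR false OR true = true
[root] false AND true AND true AND true AND true AND true AND true = false
Overall: false → ticketed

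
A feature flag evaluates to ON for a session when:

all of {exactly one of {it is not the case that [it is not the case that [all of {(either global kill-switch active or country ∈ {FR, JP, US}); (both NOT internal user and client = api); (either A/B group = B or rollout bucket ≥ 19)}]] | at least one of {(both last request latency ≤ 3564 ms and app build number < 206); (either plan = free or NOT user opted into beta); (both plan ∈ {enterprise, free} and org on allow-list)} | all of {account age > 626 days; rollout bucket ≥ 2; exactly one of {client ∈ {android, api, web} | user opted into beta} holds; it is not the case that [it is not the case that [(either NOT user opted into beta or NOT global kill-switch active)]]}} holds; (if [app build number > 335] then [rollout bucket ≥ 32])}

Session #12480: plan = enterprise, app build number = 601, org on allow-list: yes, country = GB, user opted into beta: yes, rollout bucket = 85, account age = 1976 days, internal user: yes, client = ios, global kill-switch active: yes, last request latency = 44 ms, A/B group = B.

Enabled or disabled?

Atomic conditions:
  global kill-switch active: yes → true
  country ∈ {FR, JP, US}: GB is not in the set → false
  NOT internal user: yes → false
  client = api: ios == api is false
  A/B group = B: B == B is true
  rollout bucket ≥ 19: 85 ≥ 19 is true
  last request latency ≤ 3564 ms: 44 ≤ 3564 is true
  app build number < 206: 601 < 206 is false
  plan = free: enterprise == free is false
  NOT user opted into beta: yes → false
  plan ∈ {enterprise, free}: enterprise is in the set → true
  org on allow-list: yes → true
  account age > 626 days: 1976 > 626 is true
  rollout bucket ≥ 2: 85 ≥ 2 is true
  client ∈ {android, api, web}: ios is not in the set → false
  user opted into beta: yes → true
  NOT global kill-switch active: yes → false
  app build number > 335: 601 > 335 is true
  rollout bucket ≥ 32: 85 ≥ 32 is true
Combine:
[1.1.1.1.1] true OR false = true
[1.1.1.1.2] false AND false = false
[1.1.1.1.3] true OR true = true
[1.1.1.1] true AND false AND true = false
[1.1.1] NOT false = true
[1.1] NOT true = false
[1.2.1] true AND false = false
[1.2.2] false OR false = false
[1.2.3] true AND true = true
[1.2] false OR false OR true = true
[1.3.3] exactly-one(false, true) = true
[1.3.4.1.1] false OR false = false
[1.3.4.1] NOT false = true
[1.3.4] NOT true = false
[1.3] true AND true AND true AND false = false
[1] exactly-one(false, true, false) = true
[2] true → true = true
[root] true AND true = true
Overall: true → enabled

Enabled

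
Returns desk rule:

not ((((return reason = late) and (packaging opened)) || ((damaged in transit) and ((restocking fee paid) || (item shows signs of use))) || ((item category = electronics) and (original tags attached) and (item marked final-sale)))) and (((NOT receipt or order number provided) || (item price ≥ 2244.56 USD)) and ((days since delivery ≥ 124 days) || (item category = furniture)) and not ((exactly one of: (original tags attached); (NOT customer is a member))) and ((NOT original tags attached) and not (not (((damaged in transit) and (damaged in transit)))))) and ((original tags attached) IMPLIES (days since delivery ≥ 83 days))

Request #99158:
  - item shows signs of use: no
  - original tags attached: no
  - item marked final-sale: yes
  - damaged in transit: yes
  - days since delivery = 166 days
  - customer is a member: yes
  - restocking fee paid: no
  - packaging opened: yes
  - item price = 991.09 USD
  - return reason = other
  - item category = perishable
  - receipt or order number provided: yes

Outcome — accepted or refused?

Refused

Atomic conditions:
  return reason = late: other == late is false
  packaging opened: yes → true
  damaged in transit: yes → true
  restocking fee paid: no → false
  item shows signs of use: no → false
  item category = electronics: perishable == electronics is false
  original tags attached: no → false
  item marked final-sale: yes → true
  NOT receipt or order number provided: yes → false
  item price ≥ 2244.56 USD: 991.09 ≥ 2244.56 is false
  days since delivery ≥ 124 days: 166 ≥ 124 is true
  item category = furniture: perishable == furniture is false
  NOT customer is a member: yes → false
  NOT original tags attached: no → true
  days since delivery ≥ 83 days: 166 ≥ 83 is true
Combine:
[1.1.1] false AND true = false
[1.1.2.2] false OR false = false
[1.1.2] true AND false = false
[1.1.3] false AND false AND true = false
[1.1] false OR false OR false = false
[1] NOT false = true
[2.1] false OR false = false
[2.2] true OR false = true
[2.3.1] exactly-one(false, false) = false
[2.3] NOT false = true
[2.4.2.1.1] true AND true = true
[2.4.2.1] NOT true = false
[2.4.2] NOT false = true
[2.4] true AND true = true
[2] false AND true AND true AND true = false
[3] false → true (antecedent false ⇒ implication holds) = true
[root] true AND false AND true = false
Overall: false → refused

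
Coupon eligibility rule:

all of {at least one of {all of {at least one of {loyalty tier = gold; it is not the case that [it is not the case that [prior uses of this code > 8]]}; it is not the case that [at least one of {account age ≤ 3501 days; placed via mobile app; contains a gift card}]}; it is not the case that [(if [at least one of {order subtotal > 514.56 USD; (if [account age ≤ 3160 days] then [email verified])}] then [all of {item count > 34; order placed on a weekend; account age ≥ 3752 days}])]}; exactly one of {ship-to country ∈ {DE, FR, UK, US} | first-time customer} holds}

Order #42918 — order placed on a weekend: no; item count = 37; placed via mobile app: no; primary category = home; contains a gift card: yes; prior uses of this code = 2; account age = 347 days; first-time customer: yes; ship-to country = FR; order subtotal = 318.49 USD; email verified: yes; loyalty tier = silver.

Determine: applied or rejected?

Rejected

Atomic conditions:
  loyalty tier = gold: silver == gold is false
  prior uses of this code > 8: 2 > 8 is false
  account age ≤ 3501 days: 347 ≤ 3501 is true
  placed via mobile app: no → false
  contains a gift card: yes → true
  order subtotal > 514.56 USD: 318.49 > 514.56 is false
  account age ≤ 3160 days: 347 ≤ 3160 is true
  email verified: yes → true
  item count > 34: 37 > 34 is true
  order placed on a weekend: no → false
  account age ≥ 3752 days: 347 ≥ 3752 is false
  ship-to country ∈ {DE, FR, UK, US}: FR is in the set → true
  first-time customer: yes → true
Combine:
[1.1.1.2.1] NOT false = true
[1.1.1.2] NOT true = false
[1.1.1] false OR false = false
[1.1.2.1] true OR false OR true = true
[1.1.2] NOT true = false
[1.1] false AND false = false
[1.2.1.1.2] true → true = true
[1.2.1.1] false OR true = true
[1.2.1.2] true AND false AND false = false
[1.2.1] true → false = false
[1.2] NOT false = true
[1] false OR true = true
[2] exactly-one(true, true) = false
[root] true AND false = false
Overall: false → rejected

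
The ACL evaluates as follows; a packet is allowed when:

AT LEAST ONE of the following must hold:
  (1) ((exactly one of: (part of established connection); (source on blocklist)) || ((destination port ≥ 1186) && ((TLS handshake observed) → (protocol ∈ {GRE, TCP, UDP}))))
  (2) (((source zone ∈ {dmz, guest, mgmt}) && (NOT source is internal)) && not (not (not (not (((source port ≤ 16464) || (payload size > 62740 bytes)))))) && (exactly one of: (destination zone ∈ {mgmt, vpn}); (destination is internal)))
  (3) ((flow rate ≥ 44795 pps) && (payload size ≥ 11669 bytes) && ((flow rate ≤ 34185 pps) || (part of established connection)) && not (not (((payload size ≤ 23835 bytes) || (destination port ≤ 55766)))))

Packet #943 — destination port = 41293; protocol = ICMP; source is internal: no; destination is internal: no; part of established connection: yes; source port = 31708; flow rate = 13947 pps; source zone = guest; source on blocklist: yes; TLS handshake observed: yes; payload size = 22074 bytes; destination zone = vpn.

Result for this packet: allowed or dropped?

Dropped

Atomic conditions:
  part of established connection: yes → true
  source on blocklist: yes → true
  destination port ≥ 1186: 41293 ≥ 1186 is true
  TLS handshake observed: yes → true
  protocol ∈ {GRE, TCP, UDP}: ICMP is not in the set → false
  source zone ∈ {dmz, guest, mgmt}: guest is in the set → true
  NOT source is internal: no → true
  source port ≤ 16464: 31708 ≤ 16464 is false
  payload size > 62740 bytes: 22074 > 62740 is false
  destination zone ∈ {mgmt, vpn}: vpn is in the set → true
  destination is internal: no → false
  flow rate ≥ 44795 pps: 13947 ≥ 44795 is false
  payload size ≥ 11669 bytes: 22074 ≥ 11669 is true
  flow rate ≤ 34185 pps: 13947 ≤ 34185 is true
  payload size ≤ 23835 bytes: 22074 ≤ 23835 is true
  destination port ≤ 55766: 41293 ≤ 55766 is true
Combine:
[1.1] exactly-one(true, true) = false
[1.2.2] true → false = false
[1.2] true AND false = false
[1] false OR false = false
[2.1] true AND true = true
[2.2.1.1.1.1] false OR false = false
[2.2.1.1.1] NOT false = true
[2.2.1.1] NOT true = false
[2.2.1] NOT false = true
[2.2] NOT true = false
[2.3] exactly-one(true, false) = true
[2] true AND false AND true = false
[3.3] true OR true = true
[3.4.1.1] true OR true = true
[3.4.1] NOT true = false
[3.4] NOT false = true
[3] false AND true AND true AND true = false
[root] false OR false OR false = false
Overall: false → dropped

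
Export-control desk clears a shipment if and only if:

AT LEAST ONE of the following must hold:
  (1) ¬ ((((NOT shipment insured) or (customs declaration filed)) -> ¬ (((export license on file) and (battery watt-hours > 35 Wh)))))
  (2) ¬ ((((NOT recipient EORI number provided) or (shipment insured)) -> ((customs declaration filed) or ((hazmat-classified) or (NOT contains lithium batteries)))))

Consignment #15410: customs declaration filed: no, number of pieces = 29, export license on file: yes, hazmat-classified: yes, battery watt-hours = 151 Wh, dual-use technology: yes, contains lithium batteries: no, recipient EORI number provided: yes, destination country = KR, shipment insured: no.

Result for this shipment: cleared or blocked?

Atomic conditions:
  NOT shipment insured: no → true
  customs declaration filed: no → false
  export license on file: yes → true
  battery watt-hours > 35 Wh: 151 > 35 is true
  NOT recipient EORI number provided: yes → false
  shipment insured: no → false
  hazmat-classified: yes → true
  NOT contains lithium batteries: no → true
Combine:
[1.1.1] true OR false = true
[1.1.2.1] true AND true = true
[1.1.2] NOT true = false
[1.1] true → false = false
[1] NOT false = true
[2.1.1] false OR false = false
[2.1.2.2] true OR true = true
[2.1.2] false OR true = true
[2.1] false → true (antecedent false ⇒ implication holds) = true
[2] NOT true = false
[root] true OR false = true
Overall: true → cleared

Cleared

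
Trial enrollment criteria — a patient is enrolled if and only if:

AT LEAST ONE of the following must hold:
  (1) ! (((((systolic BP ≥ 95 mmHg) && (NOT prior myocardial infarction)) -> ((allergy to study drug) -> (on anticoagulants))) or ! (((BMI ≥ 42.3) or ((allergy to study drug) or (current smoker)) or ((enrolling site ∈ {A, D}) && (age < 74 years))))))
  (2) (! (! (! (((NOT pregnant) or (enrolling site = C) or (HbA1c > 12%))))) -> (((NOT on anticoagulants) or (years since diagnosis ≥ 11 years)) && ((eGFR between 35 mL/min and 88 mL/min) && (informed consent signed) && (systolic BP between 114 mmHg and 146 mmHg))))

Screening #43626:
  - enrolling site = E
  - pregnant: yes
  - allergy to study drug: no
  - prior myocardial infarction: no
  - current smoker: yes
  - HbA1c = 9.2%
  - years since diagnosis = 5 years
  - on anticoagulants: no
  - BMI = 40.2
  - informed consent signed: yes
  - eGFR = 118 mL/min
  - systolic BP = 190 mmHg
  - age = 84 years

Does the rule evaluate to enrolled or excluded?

Atomic conditions:
  systolic BP ≥ 95 mmHg: 190 ≥ 95 is true
  NOT prior myocardial infarction: no → true
  allergy to study drug: no → false
  on anticoagulants: no → false
  BMI ≥ 42.3: 40.2 ≥ 42.3 is false
  current smoker: yes → true
  enrolling site ∈ {A, D}: E is not in the set → false
  age < 74 years: 84 < 74 is false
  NOT pregnant: yes → false
  enrolling site = C: E == C is false
  HbA1c > 12%: 9.2 > 12 is false
  NOT on anticoagulants: no → true
  years since diagnosis ≥ 11 years: 5 ≥ 11 is false
  eGFR between 35 mL/min and 88 mL/min: 118 in [35, 88] is false
  informed consent signed: yes → true
  systolic BP between 114 mmHg and 146 mmHg: 190 in [114, 146] is false
Combine:
[1.1.1.1] true AND true = true
[1.1.1.2] false → false (antecedent false ⇒ implication holds) = true
[1.1.1] true → true = true
[1.1.2.1.2] false OR true = true
[1.1.2.1.3] false AND false = false
[1.1.2.1] false OR true OR false = true
[1.1.2] NOT true = false
[1.1] true OR false = true
[1] NOT true = false
[2.1.1.1.1] false OR false OR false = false
[2.1.1.1] NOT false = true
[2.1.1] NOT true = false
[2.1] NOT false = true
[2.2.1] true OR false = true
[2.2.2] false AND true AND false = false
[2.2] true AND false = false
[2] true → false = false
[root] false OR false = false
Overall: false → excluded

Excluded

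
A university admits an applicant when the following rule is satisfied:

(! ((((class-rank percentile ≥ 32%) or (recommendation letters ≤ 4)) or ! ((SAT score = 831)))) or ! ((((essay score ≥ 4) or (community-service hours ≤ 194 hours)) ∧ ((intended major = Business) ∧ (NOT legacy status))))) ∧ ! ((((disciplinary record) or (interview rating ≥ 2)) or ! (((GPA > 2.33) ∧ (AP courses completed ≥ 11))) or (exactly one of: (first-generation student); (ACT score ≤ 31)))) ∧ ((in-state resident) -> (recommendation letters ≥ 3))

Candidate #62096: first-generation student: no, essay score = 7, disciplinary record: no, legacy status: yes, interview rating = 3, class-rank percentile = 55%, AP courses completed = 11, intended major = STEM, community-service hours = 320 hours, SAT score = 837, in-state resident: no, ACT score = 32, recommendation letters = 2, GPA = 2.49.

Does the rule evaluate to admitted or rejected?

Atomic conditions:
  class-rank percentile ≥ 32%: 55 ≥ 32 is true
  recommendation letters ≤ 4: 2 ≤ 4 is true
  SAT score = 831: 837 == 831 is false
  essay score ≥ 4: 7 ≥ 4 is true
  community-service hours ≤ 194 hours: 320 ≤ 194 is false
  intended major = Business: STEM == Business is false
  NOT legacy status: yes → false
  disciplinary record: no → false
  interview rating ≥ 2: 3 ≥ 2 is true
  GPA > 2.33: 2.49 > 2.33 is true
  AP courses completed ≥ 11: 11 ≥ 11 is true
  first-generation student: no → false
  ACT score ≤ 31: 32 ≤ 31 is false
  in-state resident: no → false
  recommendation letters ≥ 3: 2 ≥ 3 is false
Combine:
[1.1.1.1] true OR true = true
[1.1.1.2] NOT false = true
[1.1.1] true OR true = true
[1.1] NOT true = false
[1.2.1.1] true OR false = true
[1.2.1.2] false AND false = false
[1.2.1] true AND false = false
[1.2] NOT false = true
[1] false OR true = true
[2.1.1] false OR true = true
[2.1.2.1] true AND true = true
[2.1.2] NOT true = false
[2.1.3] exactly-one(false, false) = false
[2.1] true OR false OR false = true
[2] NOT true = false
[3] false → false (antecedent false ⇒ implication holds) = true
[root] true AND false AND true = false
Overall: false → rejected

Rejected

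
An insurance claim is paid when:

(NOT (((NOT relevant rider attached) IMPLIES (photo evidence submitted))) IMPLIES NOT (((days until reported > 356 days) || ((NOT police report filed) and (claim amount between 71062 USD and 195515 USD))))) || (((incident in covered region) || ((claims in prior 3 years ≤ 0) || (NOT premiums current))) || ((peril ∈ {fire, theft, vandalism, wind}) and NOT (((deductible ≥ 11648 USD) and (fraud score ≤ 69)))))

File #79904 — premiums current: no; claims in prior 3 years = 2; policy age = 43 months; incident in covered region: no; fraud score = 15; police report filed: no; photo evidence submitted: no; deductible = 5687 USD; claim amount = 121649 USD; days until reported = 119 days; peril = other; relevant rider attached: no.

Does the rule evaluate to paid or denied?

Atomic conditions:
  NOT relevant rider attached: no → true
  photo evidence submitted: no → false
  days until reported > 356 days: 119 > 356 is false
  NOT police report filed: no → true
  claim amount between 71062 USD and 195515 USD: 121649 in [71062, 195515] is true
  incident in covered region: no → false
  claims in prior 3 years ≤ 0: 2 ≤ 0 is false
  NOT premiums current: no → true
  peril ∈ {fire, theft, vandalism, wind}: other is not in the set → false
  deductible ≥ 11648 USD: 5687 ≥ 11648 is false
  fraud score ≤ 69: 15 ≤ 69 is true
Combine:
[1.1.1] true → false = false
[1.1] NOT false = true
[1.2.1.2] true AND true = true
[1.2.1] false OR true = true
[1.2] NOT true = false
[1] true → false = false
[2.1.2] false OR true = true
[2.1] false OR true = true
[2.2.2.1] false AND true = false
[2.2.2] NOT false = true
[2.2] false AND true = false
[2] true OR false = true
[root] false OR true = true
Overall: true → paid

Paid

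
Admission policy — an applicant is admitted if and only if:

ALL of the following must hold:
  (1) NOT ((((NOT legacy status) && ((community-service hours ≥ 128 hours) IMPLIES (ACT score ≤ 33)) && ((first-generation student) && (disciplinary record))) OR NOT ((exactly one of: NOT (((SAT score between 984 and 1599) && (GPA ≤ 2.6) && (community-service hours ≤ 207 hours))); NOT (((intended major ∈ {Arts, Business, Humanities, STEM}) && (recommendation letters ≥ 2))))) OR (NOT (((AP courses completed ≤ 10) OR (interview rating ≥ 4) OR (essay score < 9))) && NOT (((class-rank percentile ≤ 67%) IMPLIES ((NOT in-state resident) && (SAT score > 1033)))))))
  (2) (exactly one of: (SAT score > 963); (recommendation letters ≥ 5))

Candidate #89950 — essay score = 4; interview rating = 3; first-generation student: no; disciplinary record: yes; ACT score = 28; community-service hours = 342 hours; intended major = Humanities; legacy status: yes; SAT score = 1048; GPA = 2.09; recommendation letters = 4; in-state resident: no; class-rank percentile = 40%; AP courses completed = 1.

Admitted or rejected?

Admitted

Atomic conditions:
  NOT legacy status: yes → false
  community-service hours ≥ 128 hours: 342 ≥ 128 is true
  ACT score ≤ 33: 28 ≤ 33 is true
  first-generation student: no → false
  disciplinary record: yes → true
  SAT score between 984 and 1599: 1048 in [984, 1599] is true
  GPA ≤ 2.6: 2.09 ≤ 2.6 is true
  community-service hours ≤ 207 hours: 342 ≤ 207 is false
  intended major ∈ {Arts, Business, Humanities, STEM}: Humanities is in the set → true
  recommendation letters ≥ 2: 4 ≥ 2 is true
  AP courses completed ≤ 10: 1 ≤ 10 is true
  interview rating ≥ 4: 3 ≥ 4 is false
  essay score < 9: 4 < 9 is true
  class-rank percentile ≤ 67%: 40 ≤ 67 is true
  NOT in-state resident: no → true
  SAT score > 1033: 1048 > 1033 is true
  SAT score > 963: 1048 > 963 is true
  recommendation letters ≥ 5: 4 ≥ 5 is false
Combine:
[1.1.1.2] true → true = true
[1.1.1.3] false AND true = false
[1.1.1] false AND true AND false = false
[1.1.2.1.1.1] true AND true AND false = false
[1.1.2.1.1] NOT false = true
[1.1.2.1.2.1] true AND true = true
[1.1.2.1.2] NOT true = false
[1.1.2.1] exactly-one(true, false) = true
[1.1.2] NOT true = false
[1.1.3.1.1] true OR false OR true = true
[1.1.3.1] NOT true = false
[1.1.3.2.1.2] true AND true = true
[1.1.3.2.1] true → true = true
[1.1.3.2] NOT true = false
[1.1.3] false AND false = false
[1.1] false OR false OR false = false
[1] NOT false = true
[2] exactly-one(true, false) = true
[root] true AND true = true
Overall: true → admitted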